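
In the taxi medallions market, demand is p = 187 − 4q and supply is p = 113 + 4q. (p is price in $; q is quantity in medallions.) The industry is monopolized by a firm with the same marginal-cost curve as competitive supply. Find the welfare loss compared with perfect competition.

$38.03

Competitive equilibrium: 187 − 4q = 113 + 4q → q* = 9.25, p* = 150.
Marginal revenue: MR = 187 − 8q. Set MR = MC: 187 − 8q = 113 + 4q → q_m = 6.1667.
Price p_m = 187 − 4·6.1667 = 162.3332; MC(q_m) = 113 + 4·6.1667 = 137.6668.
Competitive q* = 9.25, so Δq = 3.0833; wedge = 162.3332 − 137.6668 = 24.6664.
DWL = ½ × 3.0833 × 24.6664 = $38.03.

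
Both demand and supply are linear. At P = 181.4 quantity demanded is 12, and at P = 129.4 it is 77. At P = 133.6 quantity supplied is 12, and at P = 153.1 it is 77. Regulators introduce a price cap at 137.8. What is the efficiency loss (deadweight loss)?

477.16

Demand slope = (129.4 − 181.4)/(77 − 12) = −0.8, so P = 191 − 0.8Q.
Supply slope = (153.1 − 133.6)/(77 − 12) = 0.3, so P = 130 + 0.3Q.
Competitive equilibrium: 191 − 0.8Q = 130 + 0.3Q → Q* = 55.4545, P* = 146.6364.
At the ceiling P = 137.8, quantity supplied = (137.8 − 130)/0.3 = 26.
Willingness to pay at Q' = 26: 191 − 0.8·26 = 170.2.
ΔQ = 55.4545 − 26 = 29.4545; wedge = 170.2 − 137.8 = 32.4.
The triangle = ½ × 29.4545 × 32.4 = 477.16.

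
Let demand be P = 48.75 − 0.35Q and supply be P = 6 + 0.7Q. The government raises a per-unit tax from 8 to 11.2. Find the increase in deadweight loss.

Competitive equilibrium: 48.75 − 0.35Q = 6 + 0.7Q → Q* = 40.7143, P* = 34.5.
For a per-unit tax t: ΔQ = t/1.05, so DWL = ½·t·(t/1.05) = t²/2.1.
At t = 8: DWL = 30.476. At t = 11.2: DWL = 59.733.
Increase = 59.733 − 30.476 = 29.26.

29.26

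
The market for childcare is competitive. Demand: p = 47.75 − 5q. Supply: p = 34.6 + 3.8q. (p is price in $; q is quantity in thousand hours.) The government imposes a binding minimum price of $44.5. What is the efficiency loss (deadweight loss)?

Competitive equilibrium: 47.75 − 5q = 34.6 + 3.8q → q* = 1.4943, p* = 40.2784.
At the floor p = 44.5, quantity demanded = (47.75 − 44.5)/5 = 0.65.
Sellers' marginal cost at q' = 0.65: 34.6 + 3.8·0.65 = 37.07.
Δq = 1.4943 − 0.65 = 0.8443; wedge = 44.5 − 37.07 = 7.43.
DWL = ½ × 0.8443 × 7.43 = $3.14 thousand.

$3.14 thousand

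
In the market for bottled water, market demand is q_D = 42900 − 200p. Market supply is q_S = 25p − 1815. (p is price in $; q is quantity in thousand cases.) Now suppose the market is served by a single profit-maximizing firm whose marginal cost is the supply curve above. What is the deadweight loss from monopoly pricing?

$2237.29 thousand

In inverse form: demand p = 214.5 − 0.005q, supply p = 72.6 + 0.04q.
Competitive equilibrium: 214.5 − 0.005q = 72.6 + 0.04q → q* = 3153.3333, p* = 198.7333.
Marginal revenue: MR = 214.5 − 0.01q. Set MR = MC: 214.5 − 0.01q = 72.6 + 0.04q → q_m = 2838.
Price p_m = 214.5 − 0.005·2838 = 200.31; MC(q_m) = 72.6 + 0.04·2838 = 186.12.
Competitive q* = 3153.3333, so Δq = 315.3333; wedge = 200.31 − 186.12 = 14.19.
Welfare loss = ½ × 315.3333 × 14.19 = $2237.29 thousand.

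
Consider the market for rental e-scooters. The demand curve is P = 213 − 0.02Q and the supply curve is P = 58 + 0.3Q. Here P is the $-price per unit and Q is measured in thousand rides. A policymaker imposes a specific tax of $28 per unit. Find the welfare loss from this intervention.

$1225 thousand

Competitive equilibrium: 213 − 0.02Q = 58 + 0.3Q → Q* = 484.375, P* = 203.3125.
With the tax, the buyer price exceeds the seller price by 28: (213 − 0.02Q) − (58 + 0.3Q) = 28 → Q' = 396.875.
ΔQ = 484.375 − 396.875 = 87.5; the wedge equals the tax, 28.
The triangle = ½ × 87.5 × 28 = $1225 thousand.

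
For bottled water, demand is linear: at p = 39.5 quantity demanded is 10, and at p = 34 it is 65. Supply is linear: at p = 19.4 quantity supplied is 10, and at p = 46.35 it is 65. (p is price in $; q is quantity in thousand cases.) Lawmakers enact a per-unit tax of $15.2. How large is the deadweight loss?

Demand slope = (34 − 39.5)/(65 − 10) = −0.1, so p = 40.5 − 0.1q.
Supply slope = (46.35 − 19.4)/(65 − 10) = 0.49, so p = 14.5 + 0.49q.
Competitive equilibrium: 40.5 − 0.1q = 14.5 + 0.49q → q* = 44.0678, p* = 36.0932.
With the tax, the buyer price exceeds the seller price by 15.2: (40.5 − 0.1q) − (14.5 + 0.49q) = 15.2 → q' = 18.3051.
Δq = 44.0678 − 18.3051 = 25.7627; the wedge equals the tax, 15.2.
The triangle = ½ × 25.7627 × 15.2 = $195.80 thousand.

$195.80 thousand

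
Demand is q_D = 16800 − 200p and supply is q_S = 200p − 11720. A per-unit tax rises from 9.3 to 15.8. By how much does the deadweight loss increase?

8157.50

In inverse form: demand p = 84 − 0.005q, supply p = 58.6 + 0.005q.
Competitive equilibrium: 84 − 0.005q = 58.6 + 0.005q → q* = 2540, p* = 71.3.
For a per-unit tax t: Δq = t/0.01, so DWL = ½·t·(t/0.01) = t²/0.02.
At t = 9.3: DWL = 4324.5. At t = 15.8: DWL = 12482.
Increase = 12482 − 4324.5 = 8157.50.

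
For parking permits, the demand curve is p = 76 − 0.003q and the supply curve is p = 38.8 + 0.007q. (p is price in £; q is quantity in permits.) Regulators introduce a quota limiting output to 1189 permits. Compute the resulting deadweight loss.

£32029.805

Competitive equilibrium: 76 − 0.003q = 38.8 + 0.007q → q* = 3720, p* = 64.84.
At q = 1189: demand price = 76 − 0.003·1189 = 72.433; supply price = 38.8 + 0.007·1189 = 47.123.
Δq = 3720 − 1189 = 2531; wedge = 72.433 − 47.123 = 25.31.
Deadweight loss = ½ × 2531 × 25.31 = £32029.805.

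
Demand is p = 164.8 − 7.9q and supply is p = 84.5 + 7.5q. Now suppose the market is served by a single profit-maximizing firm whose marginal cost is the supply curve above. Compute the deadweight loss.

Competitive equilibrium: 164.8 − 7.9q = 84.5 + 7.5q → q* = 5.2143, p* = 123.6071.
Marginal revenue: MR = 164.8 − 15.8q. Set MR = MC: 164.8 − 15.8q = 84.5 + 7.5q → q_m = 3.4464.
Price p_m = 164.8 − 7.9·3.4464 = 137.5734; MC(q_m) = 84.5 + 7.5·3.4464 = 110.348.
Competitive q* = 5.2143, so Δq = 1.7679; wedge = 137.5734 − 110.348 = 27.2254.
Welfare loss = ½ × 1.7679 × 27.2254 = 24.07.

24.07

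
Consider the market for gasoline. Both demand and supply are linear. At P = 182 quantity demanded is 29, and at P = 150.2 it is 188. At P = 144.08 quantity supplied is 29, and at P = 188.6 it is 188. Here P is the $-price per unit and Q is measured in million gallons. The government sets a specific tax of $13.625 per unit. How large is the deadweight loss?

$193.38 million

Demand slope = (150.2 − 182)/(188 − 29) = −0.2, so P = 187.8 − 0.2Q.
Supply slope = (188.6 − 144.08)/(188 − 29) = 0.28, so P = 135.96 + 0.28Q.
Competitive equilibrium: 187.8 − 0.2Q = 135.96 + 0.28Q → Q* = 108, P* = 166.2.
With the tax, the buyer price exceeds the seller price by 13.625: (187.8 − 0.2Q) − (135.96 + 0.28Q) = 13.625 → Q' = 79.6146.
ΔQ = 108 − 79.6146 = 28.3854; the wedge equals the tax, 13.625.
DWL = ½ × 28.3854 × 13.625 = $193.38 million.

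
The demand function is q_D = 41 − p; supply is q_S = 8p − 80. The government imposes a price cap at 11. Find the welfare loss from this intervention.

In inverse form: demand p = 41 − q, supply p = 10 + 0.125q.
Competitive equilibrium: 41 − q = 10 + 0.125q → q* = 27.5556, p* = 13.4444.
At the ceiling p = 11, quantity supplied = (11 − 10)/0.125 = 8.
Willingness to pay at q' = 8: 41 − 1·8 = 33.
Δq = 27.5556 − 8 = 19.5556; wedge = 33 − 11 = 22.
Deadweight loss = ½ × 19.5556 × 22 = 215.11.

215.11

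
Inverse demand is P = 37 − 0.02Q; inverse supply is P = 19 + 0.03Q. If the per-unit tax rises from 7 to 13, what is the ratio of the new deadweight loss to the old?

3.449

Competitive equilibrium: 37 − 0.02Q = 19 + 0.03Q → Q* = 360, P* = 29.8.
For a per-unit tax t: ΔQ = t/0.05, so DWL = ½·t·(t/0.05) = t²/0.1.
At t = 7: DWL = 490. At t = 13: DWL = 1690.
Ratio = (13/7)² = 3.449.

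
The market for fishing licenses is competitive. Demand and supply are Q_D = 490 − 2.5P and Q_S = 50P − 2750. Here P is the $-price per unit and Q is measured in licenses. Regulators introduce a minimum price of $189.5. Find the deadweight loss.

In inverse form: demand P = 196 − 0.4Q, supply P = 55 + 0.02Q.
Competitive equilibrium: 196 − 0.4Q = 55 + 0.02Q → Q* = 335.7143, P* = 61.7143.
At the floor P = 189.5, quantity demanded = (196 − 189.5)/0.4 = 16.25.
Sellers' marginal cost at Q' = 16.25: 55 + 0.02·16.25 = 55.325.
ΔQ = 335.7143 − 16.25 = 319.4643; wedge = 189.5 − 55.325 = 134.175.
Welfare loss = ½ × 319.4643 × 134.175 = $21432.06.

$21432.06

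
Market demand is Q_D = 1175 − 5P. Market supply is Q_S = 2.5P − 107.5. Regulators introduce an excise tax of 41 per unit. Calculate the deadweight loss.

In inverse form: demand P = 235 − 0.2Q, supply P = 43 + 0.4Q.
Competitive equilibrium: 235 − 0.2Q = 43 + 0.4Q → Q* = 320, P* = 171.
With the tax, the buyer price exceeds the seller price by 41: (235 − 0.2Q) − (43 + 0.4Q) = 41 → Q' = 251.6667.
ΔQ = 320 − 251.6667 = 68.3333; the wedge equals the tax, 41.
DWL = ½ × 68.3333 × 41 = 1400.83.

1400.83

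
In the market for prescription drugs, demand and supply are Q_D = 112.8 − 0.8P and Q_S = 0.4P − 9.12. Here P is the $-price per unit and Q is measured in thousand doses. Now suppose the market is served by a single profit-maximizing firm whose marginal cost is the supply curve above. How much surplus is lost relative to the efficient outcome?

In inverse form: demand P = 141 − 1.25Q, supply P = 22.8 + 2.5Q.
Competitive equilibrium: 141 − 1.25Q = 22.8 + 2.5Q → Q* = 31.52, P* = 101.6.
Marginal revenue: MR = 141 − 2.5Q. Set MR = MC: 141 − 2.5Q = 22.8 + 2.5Q → Q_m = 23.64.
Price P_m = 141 − 1.25·23.64 = 111.45; MC(Q_m) = 22.8 + 2.5·23.64 = 81.9.
Competitive Q* = 31.52, so ΔQ = 7.88; wedge = 111.45 − 81.9 = 29.55.
Deadweight loss = ½ × 7.88 × 29.55 = $116.427 thousand.

$116.427 thousand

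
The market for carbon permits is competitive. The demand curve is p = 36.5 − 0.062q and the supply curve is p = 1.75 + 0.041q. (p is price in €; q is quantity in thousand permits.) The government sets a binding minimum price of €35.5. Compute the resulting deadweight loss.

€5314.87 thousand

Competitive equilibrium: 36.5 − 0.062q = 1.75 + 0.041q → q* = 337.3786, p* = 15.5825.
At the floor p = 35.5, quantity demanded = (36.5 − 35.5)/0.062 = 16.129.
Sellers' marginal cost at q' = 16.129: 1.75 + 0.041·16.129 = 2.4113.
Δq = 337.3786 − 16.129 = 321.2496; wedge = 35.5 − 2.4113 = 33.0887.
The triangle = ½ × 321.2496 × 33.0887 = €5314.87 thousand.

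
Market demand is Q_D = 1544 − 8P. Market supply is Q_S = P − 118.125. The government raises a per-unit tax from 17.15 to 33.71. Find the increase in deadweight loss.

374.33

In inverse form: demand P = 193 − 0.125Q, supply P = 118.125 + Q.
Competitive equilibrium: 193 − 0.125Q = 118.125 + Q → Q* = 66.5556, P* = 184.6806.
For a per-unit tax t: ΔQ = t/1.125, so DWL = ½·t·(t/1.125) = t²/2.25.
At t = 17.15: DWL = 130.721. At t = 33.71: DWL = 505.051.
Increase = 505.051 − 130.721 = 374.33.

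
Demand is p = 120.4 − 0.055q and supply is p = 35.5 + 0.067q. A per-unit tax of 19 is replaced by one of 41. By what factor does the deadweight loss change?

Competitive equilibrium: 120.4 − 0.055q = 35.5 + 0.067q → q* = 695.9016, p* = 82.1254.
For a per-unit tax t: Δq = t/0.122, so DWL = ½·t·(t/0.122) = t²/0.244.
At t = 19: DWL = 1479.508. At t = 41: DWL = 6889.344.
Ratio = (41/19)² = 4.657.

4.657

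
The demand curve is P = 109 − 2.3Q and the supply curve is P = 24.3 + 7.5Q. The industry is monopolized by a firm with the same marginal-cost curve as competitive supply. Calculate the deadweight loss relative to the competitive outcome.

Competitive equilibrium: 109 − 2.3Q = 24.3 + 7.5Q → Q* = 8.6429, P* = 89.1214.
Marginal revenue: MR = 109 − 4.6Q. Set MR = MC: 109 − 4.6Q = 24.3 + 7.5Q → Q_m = 7.
Price P_m = 109 − 2.3·7 = 92.9; MC(Q_m) = 24.3 + 7.5·7 = 76.8.
Competitive Q* = 8.6429, so ΔQ = 1.6429; wedge = 92.9 − 76.8 = 16.1.
DWL = ½ × 1.6429 × 16.1 = 13.225.

13.225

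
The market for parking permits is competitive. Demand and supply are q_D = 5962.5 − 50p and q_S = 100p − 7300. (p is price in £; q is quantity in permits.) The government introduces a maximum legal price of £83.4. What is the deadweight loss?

In inverse form: demand p = 119.25 − 0.02q, supply p = 73 + 0.01q.
Competitive equilibrium: 119.25 − 0.02q = 73 + 0.01q → q* = 1541.6667, p* = 88.4167.
At the ceiling p = 83.4, quantity supplied = (83.4 − 73)/0.01 = 1040.
Willingness to pay at q' = 1040: 119.25 − 0.02·1040 = 98.45.
Δq = 1541.6667 − 1040 = 501.6667; wedge = 98.45 − 83.4 = 15.05.
Welfare loss = ½ × 501.6667 × 15.05 = £3775.04.

£3775.04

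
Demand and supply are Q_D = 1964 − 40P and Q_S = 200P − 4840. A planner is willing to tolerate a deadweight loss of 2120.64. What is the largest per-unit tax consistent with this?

11.28

In inverse form: demand P = 49.1 − 0.025Q, supply P = 24.2 + 0.005Q.
Competitive equilibrium: 49.1 − 0.025Q = 24.2 + 0.005Q → Q* = 830, P* = 28.35.
A tax t gives ΔQ = t/0.03 and wedge t, so DWL = t²/0.06.
t²/0.06 = 2120.64 → t² = 127.2384 → t = 11.28.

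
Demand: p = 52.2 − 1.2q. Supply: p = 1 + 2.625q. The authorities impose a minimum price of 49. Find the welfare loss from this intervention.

219.74

Competitive equilibrium: 52.2 − 1.2q = 1 + 2.625q → q* = 13.3856, p* = 36.1373.
At the floor p = 49, quantity demanded = (52.2 − 49)/1.2 = 2.6667.
Sellers' marginal cost at q' = 2.6667: 1 + 2.625·2.6667 = 8.0001.
Δq = 13.3856 − 2.6667 = 10.7189; wedge = 49 − 8.0001 = 40.9999.
The triangle = ½ × 10.7189 × 40.9999 = 219.74.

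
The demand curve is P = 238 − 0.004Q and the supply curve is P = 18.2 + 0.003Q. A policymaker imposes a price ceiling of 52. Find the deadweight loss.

1418728.89

Competitive equilibrium: 238 − 0.004Q = 18.2 + 0.003Q → Q* = 31400, P* = 112.4.
At the ceiling P = 52, quantity supplied = (52 − 18.2)/0.003 = 11266.666667.
Willingness to pay at Q' = 11266.666667: 238 − 0.004·11266.666667 = 192.933333.
ΔQ = 31400 − 11266.666667 = 20133.333333; wedge = 192.933333 − 52 = 140.933333.
Deadweight loss = ½ × 20133.333333 × 140.933333 = 1418728.89.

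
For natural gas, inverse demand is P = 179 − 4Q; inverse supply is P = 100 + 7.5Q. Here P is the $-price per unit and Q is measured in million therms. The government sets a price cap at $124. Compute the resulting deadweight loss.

Competitive equilibrium: 179 − 4Q = 100 + 7.5Q → Q* = 6.8696, P* = 151.5217.
At the ceiling P = 124, quantity supplied = (124 − 100)/7.5 = 3.2.
Willingness to pay at Q' = 3.2: 179 − 4·3.2 = 166.2.
ΔQ = 6.8696 − 3.2 = 3.6696; wedge = 166.2 − 124 = 42.2.
Welfare loss = ½ × 3.6696 × 42.2 = $77.43 million.

$77.43 million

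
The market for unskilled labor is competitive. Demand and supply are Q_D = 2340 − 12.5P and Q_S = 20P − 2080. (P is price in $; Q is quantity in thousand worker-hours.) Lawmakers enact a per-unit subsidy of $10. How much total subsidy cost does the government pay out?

$7169.23 thousand

In inverse form: demand P = 187.2 − 0.08Q, supply P = 104 + 0.05Q.
Competitive equilibrium: 187.2 − 0.08Q = 104 + 0.05Q → Q* = 640, P* = 136.
The subsidy lowers effective supply by 10: P = 94 + 0.05Q.
New quantity: 187.2 − 0.08Q = 94 + 0.05Q → Q' = 716.9231.
Total subsidy cost = 10 × 716.9231 = $7169.23 thousand.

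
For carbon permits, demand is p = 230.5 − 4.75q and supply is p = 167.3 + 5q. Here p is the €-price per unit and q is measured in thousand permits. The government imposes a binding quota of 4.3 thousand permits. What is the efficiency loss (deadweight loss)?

Competitive equilibrium: 230.5 − 4.75q = 167.3 + 5q → q* = 6.4821, p* = 199.7103.
At q = 4.3: demand price = 230.5 − 4.75·4.3 = 210.075; supply price = 167.3 + 5·4.3 = 188.8.
Δq = 6.4821 − 4.3 = 2.1821; wedge = 210.075 − 188.8 = 21.275.
The triangle = ½ × 2.1821 × 21.275 = €23.21 thousand.

€23.21 thousand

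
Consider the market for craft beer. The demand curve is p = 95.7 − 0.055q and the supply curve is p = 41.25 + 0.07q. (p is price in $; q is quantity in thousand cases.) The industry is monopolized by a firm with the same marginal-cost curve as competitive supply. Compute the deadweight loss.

Competitive equilibrium: 95.7 − 0.055q = 41.25 + 0.07q → q* = 435.6, p* = 71.742.
Marginal revenue: MR = 95.7 − 0.11q. Set MR = MC: 95.7 − 0.11q = 41.25 + 0.07q → q_m = 302.5.
Price p_m = 95.7 − 0.055·302.5 = 79.0625; MC(q_m) = 41.25 + 0.07·302.5 = 62.425.
Competitive q* = 435.6, so Δq = 133.1; wedge = 79.0625 − 62.425 = 16.6375.
The triangle = ½ × 133.1 × 16.6375 = $1107.23 thousand.

$1107.23 thousand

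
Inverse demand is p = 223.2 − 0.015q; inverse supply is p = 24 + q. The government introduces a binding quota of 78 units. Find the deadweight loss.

7097.14

Competitive equilibrium: 223.2 − 0.015q = 24 + q → q* = 196.25616, p* = 220.25616.
At q = 78: demand price = 223.2 − 0.015·78 = 222.03; supply price = 24 + 1·78 = 102.
Δq = 196.25616 − 78 = 118.25616; wedge = 222.03 − 102 = 120.03.
Welfare loss = ½ × 118.25616 × 120.03 = 7097.14.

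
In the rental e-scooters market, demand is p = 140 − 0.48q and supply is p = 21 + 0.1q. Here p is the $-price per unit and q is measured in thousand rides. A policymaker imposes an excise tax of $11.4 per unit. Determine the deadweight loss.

$112.03 thousand

Competitive equilibrium: 140 − 0.48q = 21 + 0.1q → q* = 205.1724, p* = 41.5172.
With the tax, the buyer price exceeds the seller price by 11.4: (140 − 0.48q) − (21 + 0.1q) = 11.4 → q' = 185.5172.
Δq = 205.1724 − 185.5172 = 19.6552; the wedge equals the tax, 11.4.
The triangle = ½ × 19.6552 × 11.4 = $112.03 thousand.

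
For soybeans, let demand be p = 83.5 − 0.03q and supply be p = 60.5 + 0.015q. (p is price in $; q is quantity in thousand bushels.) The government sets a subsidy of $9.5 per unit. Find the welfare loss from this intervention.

Competitive equilibrium: 83.5 − 0.03q = 60.5 + 0.015q → q* = 511.1111, p* = 68.1667.
The subsidy lowers effective supply by 9.5: p = 51 + 0.015q.
New quantity: 83.5 − 0.03q = 51 + 0.015q → q' = 722.2222.
Overproduction Δq = 722.2222 − 511.1111 = 211.1111; wedge = subsidy = 9.5.
Deadweight loss = ½ × 211.1111 × 9.5 = $1002.78 thousand.

$1002.78 thousand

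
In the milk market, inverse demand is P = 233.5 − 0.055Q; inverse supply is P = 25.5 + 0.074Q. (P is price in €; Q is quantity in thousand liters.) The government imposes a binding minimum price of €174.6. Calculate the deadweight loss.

€18912.42 thousand

Competitive equilibrium: 233.5 − 0.055Q = 25.5 + 0.074Q → Q* = 1612.4031, P* = 144.81783.
At the floor P = 174.6, quantity demanded = (233.5 − 174.6)/0.055 = 1070.90909.
Sellers' marginal cost at Q' = 1070.90909: 25.5 + 0.074·1070.90909 = 104.74727.
ΔQ = 1612.4031 − 1070.90909 = 541.49401; wedge = 174.6 − 104.74727 = 69.85273.
Welfare loss = ½ × 541.49401 × 69.85273 = €18912.42 thousand.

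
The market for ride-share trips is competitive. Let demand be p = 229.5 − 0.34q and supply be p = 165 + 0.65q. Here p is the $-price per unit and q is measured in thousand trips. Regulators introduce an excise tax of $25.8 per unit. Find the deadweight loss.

$336.18 thousand

Competitive equilibrium: 229.5 − 0.34q = 165 + 0.65q → q* = 65.1515, p* = 207.3485.
With the tax, the buyer price exceeds the seller price by 25.8: (229.5 − 0.34q) − (165 + 0.65q) = 25.8 → q' = 39.0909.
Δq = 65.1515 − 39.0909 = 26.0606; the wedge equals the tax, 25.8.
Deadweight loss = ½ × 26.0606 × 25.8 = $336.18 thousand.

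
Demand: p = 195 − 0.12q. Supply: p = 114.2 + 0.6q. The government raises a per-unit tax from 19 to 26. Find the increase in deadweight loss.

218.75

Competitive equilibrium: 195 − 0.12q = 114.2 + 0.6q → q* = 112.2222, p* = 181.5333.
For a per-unit tax t: Δq = t/0.72, so DWL = ½·t·(t/0.72) = t²/1.44.
At t = 19: DWL = 250.694. At t = 26: DWL = 469.444.
Increase = 469.444 − 250.694 = 218.75.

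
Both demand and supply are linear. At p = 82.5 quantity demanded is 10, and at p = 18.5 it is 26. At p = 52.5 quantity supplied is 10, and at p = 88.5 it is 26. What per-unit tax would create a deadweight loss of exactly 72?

Demand slope = (18.5 − 82.5)/(26 − 10) = −4, so p = 122.5 − 4q.
Supply slope = (88.5 − 52.5)/(26 − 10) = 2.25, so p = 30 + 2.25q.
Competitive equilibrium: 122.5 − 4q = 30 + 2.25q → q* = 14.8, p* = 63.3.
A tax t gives Δq = t/6.25 and wedge t, so DWL = t²/12.5.
t²/12.5 = 72 → t² = 900 → t = 30.

30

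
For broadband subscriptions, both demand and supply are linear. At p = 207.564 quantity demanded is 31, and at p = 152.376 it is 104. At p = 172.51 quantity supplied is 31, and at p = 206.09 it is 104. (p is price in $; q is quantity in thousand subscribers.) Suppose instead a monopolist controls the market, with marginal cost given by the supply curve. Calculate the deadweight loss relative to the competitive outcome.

$319.84 thousand

Demand slope = (152.376 − 207.564)/(104 − 31) = −0.756, so p = 231 − 0.756q.
Supply slope = (206.09 − 172.51)/(104 − 31) = 0.46, so p = 158.25 + 0.46q.
Competitive equilibrium: 231 − 0.756q = 158.25 + 0.46q → q* = 59.8273, p* = 185.7706.
Marginal revenue: MR = 231 − 1.512q. Set MR = MC: 231 − 1.512q = 158.25 + 0.46q → q_m = 36.8915.
Price p_m = 231 − 0.756·36.8915 = 203.11; MC(q_m) = 158.25 + 0.46·36.8915 = 175.2201.
Competitive q* = 59.8273, so Δq = 22.9358; wedge = 203.11 − 175.2201 = 27.8899.
Welfare loss = ½ × 22.9358 × 27.8899 = $319.84 thousand.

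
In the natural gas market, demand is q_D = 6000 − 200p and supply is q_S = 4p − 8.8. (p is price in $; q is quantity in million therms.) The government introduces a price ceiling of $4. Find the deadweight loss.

In inverse form: demand p = 30 − 0.005q, supply p = 2.2 + 0.25q.
Competitive equilibrium: 30 − 0.005q = 2.2 + 0.25q → q* = 109.0196, p* = 29.4549.
At the ceiling p = 4, quantity supplied = (4 − 2.2)/0.25 = 7.2.
Willingness to pay at q' = 7.2: 30 − 0.005·7.2 = 29.964.
Δq = 109.0196 − 7.2 = 101.8196; wedge = 29.964 − 4 = 25.964.
Deadweight loss = ½ × 101.8196 × 25.964 = $1321.82 million.

$1321.82 million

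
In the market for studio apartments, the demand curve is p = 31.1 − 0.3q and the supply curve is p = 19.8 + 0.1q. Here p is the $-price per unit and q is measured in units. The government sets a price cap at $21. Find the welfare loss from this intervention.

Competitive equilibrium: 31.1 − 0.3q = 19.8 + 0.1q → q* = 28.25, p* = 22.625.
At the ceiling p = 21, quantity supplied = (21 − 19.8)/0.1 = 12.
Willingness to pay at q' = 12: 31.1 − 0.3·12 = 27.5.
Δq = 28.25 − 12 = 16.25; wedge = 27.5 − 21 = 6.5.
Welfare loss = ½ × 16.25 × 6.5 = $52.81.

$52.81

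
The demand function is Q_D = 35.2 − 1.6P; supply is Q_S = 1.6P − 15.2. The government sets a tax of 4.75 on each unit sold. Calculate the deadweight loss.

9.025

In inverse form: demand P = 22 − 0.625Q, supply P = 9.5 + 0.625Q.
Competitive equilibrium: 22 − 0.625Q = 9.5 + 0.625Q → Q* = 10, P* = 15.75.
With the tax, the buyer price exceeds the seller price by 4.75: (22 − 0.625Q) − (9.5 + 0.625Q) = 4.75 → Q' = 6.2.
ΔQ = 10 − 6.2 = 3.8; the wedge equals the tax, 4.75.
The triangle = ½ × 3.8 × 4.75 = 9.025.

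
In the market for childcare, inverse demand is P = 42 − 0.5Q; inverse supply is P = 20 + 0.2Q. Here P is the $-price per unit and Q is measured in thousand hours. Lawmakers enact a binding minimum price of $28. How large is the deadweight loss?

$4.11 thousand

Competitive equilibrium: 42 − 0.5Q = 20 + 0.2Q → Q* = 31.4286, P* = 26.2857.
At the floor P = 28, quantity demanded = (42 − 28)/0.5 = 28.
Sellers' marginal cost at Q' = 28: 20 + 0.2·28 = 25.6.
ΔQ = 31.4286 − 28 = 3.4286; wedge = 28 − 25.6 = 2.4.
Deadweight loss = ½ × 3.4286 × 2.4 = $4.11 thousand.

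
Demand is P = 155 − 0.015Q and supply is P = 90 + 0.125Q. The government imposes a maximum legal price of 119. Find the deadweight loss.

Competitive equilibrium: 155 − 0.015Q = 90 + 0.125Q → Q* = 464.2857, P* = 148.0357.
At the ceiling P = 119, quantity supplied = (119 − 90)/0.125 = 232.
Willingness to pay at Q' = 232: 155 − 0.015·232 = 151.52.
ΔQ = 464.2857 − 232 = 232.2857; wedge = 151.52 − 119 = 32.52.
Deadweight loss = ½ × 232.2857 × 32.52 = 3776.97.

3776.97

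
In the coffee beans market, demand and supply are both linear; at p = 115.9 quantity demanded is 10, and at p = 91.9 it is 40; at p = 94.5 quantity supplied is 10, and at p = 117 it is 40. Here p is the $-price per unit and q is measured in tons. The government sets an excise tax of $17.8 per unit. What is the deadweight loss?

$102.21

Demand slope = (91.9 − 115.9)/(40 − 10) = −0.8, so p = 123.9 − 0.8q.
Supply slope = (117 − 94.5)/(40 − 10) = 0.75, so p = 87 + 0.75q.
Competitive equilibrium: 123.9 − 0.8q = 87 + 0.75q → q* = 23.8065, p* = 104.8548.
With the tax, the buyer price exceeds the seller price by 17.8: (123.9 − 0.8q) − (87 + 0.75q) = 17.8 → q' = 12.3226.
Δq = 23.8065 − 12.3226 = 11.4839; the wedge equals the tax, 17.8.
Welfare loss = ½ × 11.4839 × 17.8 = $102.21.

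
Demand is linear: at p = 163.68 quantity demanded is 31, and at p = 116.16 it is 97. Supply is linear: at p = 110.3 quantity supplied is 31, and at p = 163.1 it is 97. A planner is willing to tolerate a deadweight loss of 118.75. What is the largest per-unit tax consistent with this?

Demand slope = (116.16 − 163.68)/(97 − 31) = −0.72, so p = 186 − 0.72q.
Supply slope = (163.1 − 110.3)/(97 − 31) = 0.8, so p = 85.5 + 0.8q.
Competitive equilibrium: 186 − 0.72q = 85.5 + 0.8q → q* = 66.1184, p* = 138.3947.
A tax t gives Δq = t/1.52 and wedge t, so DWL = t²/3.04.
t²/3.04 = 118.75 → t² = 361 → t = 19.

19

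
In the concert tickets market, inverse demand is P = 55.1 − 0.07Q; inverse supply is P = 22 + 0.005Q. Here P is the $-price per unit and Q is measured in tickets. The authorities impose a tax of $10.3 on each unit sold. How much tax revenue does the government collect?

$3131.20

Competitive equilibrium: 55.1 − 0.07Q = 22 + 0.005Q → Q* = 441.3333, P* = 24.2067.
With the tax, the buyer price exceeds the seller price by 10.3: (55.1 − 0.07Q) − (22 + 0.005Q) = 10.3 → Q' = 304.
Tax revenue = 10.3 × 304 = $3131.20.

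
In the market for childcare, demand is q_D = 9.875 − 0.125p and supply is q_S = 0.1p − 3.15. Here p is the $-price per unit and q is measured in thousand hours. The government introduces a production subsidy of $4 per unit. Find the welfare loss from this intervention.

In inverse form: demand p = 79 − 8q, supply p = 31.5 + 10q.
Competitive equilibrium: 79 − 8q = 31.5 + 10q → q* = 2.6389, p* = 57.8889.
The subsidy lowers effective supply by 4: p = 27.5 + 10q.
New quantity: 79 − 8q = 27.5 + 10q → q' = 2.8611.
Overproduction Δq = 2.8611 − 2.6389 = 0.2222; wedge = subsidy = 4.
The triangle = ½ × 0.2222 × 4 = $0.44 thousand.

$0.44 thousand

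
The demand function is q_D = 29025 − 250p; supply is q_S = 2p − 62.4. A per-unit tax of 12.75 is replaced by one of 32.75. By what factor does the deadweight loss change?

6.598

In inverse form: demand p = 116.1 − 0.004q, supply p = 31.2 + 0.5q.
Competitive equilibrium: 116.1 − 0.004q = 31.2 + 0.5q → q* = 168.4524, p* = 115.4262.
For a per-unit tax t: Δq = t/0.504, so DWL = ½·t·(t/0.504) = t²/1.008.
At t = 12.75: DWL = 161.272. At t = 32.75: DWL = 1064.050.
Ratio = (32.75/12.75)² = 6.598.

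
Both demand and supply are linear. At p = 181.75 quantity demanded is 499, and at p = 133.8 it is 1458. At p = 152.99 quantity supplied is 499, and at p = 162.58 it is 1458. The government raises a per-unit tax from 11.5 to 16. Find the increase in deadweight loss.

Demand slope = (133.8 − 181.75)/(1458 − 499) = −0.05, so p = 206.7 − 0.05q.
Supply slope = (162.58 − 152.99)/(1458 − 499) = 0.01, so p = 148 + 0.01q.
Competitive equilibrium: 206.7 − 0.05q = 148 + 0.01q → q* = 978.3333, p* = 157.7833.
For a per-unit tax t: Δq = t/0.06, so DWL = ½·t·(t/0.06) = t²/0.12.
At t = 11.5: DWL = 1102.083. At t = 16: DWL = 2133.333.
Increase = 2133.333 − 1102.083 = 1031.25.

1031.25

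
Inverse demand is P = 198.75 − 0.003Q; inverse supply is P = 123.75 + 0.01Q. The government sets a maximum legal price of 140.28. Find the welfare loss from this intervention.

110131.81

Competitive equilibrium: 198.75 − 0.003Q = 123.75 + 0.01Q → Q* = 5769.2308, P* = 181.4423.
At the ceiling P = 140.28, quantity supplied = (140.28 − 123.75)/0.01 = 1653.
Willingness to pay at Q' = 1653: 198.75 − 0.003·1653 = 193.791.
ΔQ = 5769.2308 − 1653 = 4116.2308; wedge = 193.791 − 140.28 = 53.511.
DWL = ½ × 4116.2308 × 53.511 = 110131.81.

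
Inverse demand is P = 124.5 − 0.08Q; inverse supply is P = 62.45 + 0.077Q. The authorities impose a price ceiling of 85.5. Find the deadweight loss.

Competitive equilibrium: 124.5 − 0.08Q = 62.45 + 0.077Q → Q* = 395.2229, P* = 92.8822.
At the ceiling P = 85.5, quantity supplied = (85.5 − 62.45)/0.077 = 299.3506.
Willingness to pay at Q' = 299.3506: 124.5 − 0.08·299.3506 = 100.552.
ΔQ = 395.2229 − 299.3506 = 95.8723; wedge = 100.552 − 85.5 = 15.052.
DWL = ½ × 95.8723 × 15.052 = 721.53.

721.53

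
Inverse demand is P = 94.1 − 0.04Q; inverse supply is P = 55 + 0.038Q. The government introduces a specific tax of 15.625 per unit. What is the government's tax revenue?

4702.52

Competitive equilibrium: 94.1 − 0.04Q = 55 + 0.038Q → Q* = 501.2821, P* = 74.0487.
With the tax, the buyer price exceeds the seller price by 15.625: (94.1 − 0.04Q) − (55 + 0.038Q) = 15.625 → Q' = 300.9615.
Tax revenue = 15.625 × 300.9615 = 4702.52.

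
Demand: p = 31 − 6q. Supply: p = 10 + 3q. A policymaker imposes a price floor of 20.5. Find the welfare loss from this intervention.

1.53

Competitive equilibrium: 31 − 6q = 10 + 3q → q* = 2.3333, p* = 17.
At the floor p = 20.5, quantity demanded = (31 − 20.5)/6 = 1.75.
Sellers' marginal cost at q' = 1.75: 10 + 3·1.75 = 15.25.
Δq = 2.3333 − 1.75 = 0.5833; wedge = 20.5 − 15.25 = 5.25.
Welfare loss = ½ × 0.5833 × 5.25 = 1.53.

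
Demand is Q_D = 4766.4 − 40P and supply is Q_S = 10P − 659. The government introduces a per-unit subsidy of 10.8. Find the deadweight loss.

466.56

In inverse form: demand P = 119.16 − 0.025Q, supply P = 65.9 + 0.1Q.
Competitive equilibrium: 119.16 − 0.025Q = 65.9 + 0.1Q → Q* = 426.08, P* = 108.508.
The subsidy lowers effective supply by 10.8: P = 55.1 + 0.1Q.
New quantity: 119.16 − 0.025Q = 55.1 + 0.1Q → Q' = 512.48.
Overproduction ΔQ = 512.48 − 426.08 = 86.4; wedge = subsidy = 10.8.
The triangle = ½ × 86.4 × 10.8 = 466.56.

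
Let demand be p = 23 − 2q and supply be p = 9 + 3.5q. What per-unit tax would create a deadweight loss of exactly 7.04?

8.8

Competitive equilibrium: 23 − 2q = 9 + 3.5q → q* = 2.5455, p* = 17.9091.
A tax t gives Δq = t/5.5 and wedge t, so DWL = t²/11.
t²/11 = 7.04 → t² = 77.44 → t = 8.8.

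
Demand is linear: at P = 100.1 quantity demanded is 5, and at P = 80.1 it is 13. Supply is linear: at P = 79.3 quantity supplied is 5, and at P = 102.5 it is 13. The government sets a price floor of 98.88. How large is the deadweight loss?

Demand slope = (80.1 − 100.1)/(13 − 5) = −2.5, so P = 112.6 − 2.5Q.
Supply slope = (102.5 − 79.3)/(13 − 5) = 2.9, so P = 64.8 + 2.9Q.
Competitive equilibrium: 112.6 − 2.5Q = 64.8 + 2.9Q → Q* = 8.8519, P* = 90.4704.
At the floor P = 98.88, quantity demanded = (112.6 − 98.88)/2.5 = 5.488.
Sellers' marginal cost at Q' = 5.488: 64.8 + 2.9·5.488 = 80.7152.
ΔQ = 8.8519 − 5.488 = 3.3639; wedge = 98.88 − 80.7152 = 18.1648.
DWL = ½ × 3.3639 × 18.1648 = 30.55.

30.55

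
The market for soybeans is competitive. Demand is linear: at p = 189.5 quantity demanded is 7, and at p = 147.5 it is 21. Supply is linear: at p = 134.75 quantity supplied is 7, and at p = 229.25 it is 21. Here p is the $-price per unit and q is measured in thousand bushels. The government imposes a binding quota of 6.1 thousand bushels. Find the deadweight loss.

Demand slope = (147.5 − 189.5)/(21 − 7) = −3, so p = 210.5 − 3q.
Supply slope = (229.25 − 134.75)/(21 − 7) = 6.75, so p = 87.5 + 6.75q.
Competitive equilibrium: 210.5 − 3q = 87.5 + 6.75q → q* = 12.61538, p* = 172.65385.
At q = 6.1: demand price = 210.5 − 3·6.1 = 192.2; supply price = 87.5 + 6.75·6.1 = 128.675.
Δq = 12.61538 − 6.1 = 6.51538; wedge = 192.2 − 128.675 = 63.525.
Deadweight loss = ½ × 6.51538 × 63.525 = $206.94 thousand.

$206.94 thousand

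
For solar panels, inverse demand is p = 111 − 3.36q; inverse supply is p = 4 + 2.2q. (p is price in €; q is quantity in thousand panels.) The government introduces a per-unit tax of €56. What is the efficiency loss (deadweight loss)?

Competitive equilibrium: 111 − 3.36q = 4 + 2.2q → q* = 19.2446, p* = 46.3381.
With the tax, the buyer price exceeds the seller price by 56: (111 − 3.36q) − (4 + 2.2q) = 56 → q' = 9.1727.
Δq = 19.2446 − 9.1727 = 10.0719; the wedge equals the tax, 56.
Deadweight loss = ½ × 10.0719 × 56 = €282.01 thousand.

€282.01 thousand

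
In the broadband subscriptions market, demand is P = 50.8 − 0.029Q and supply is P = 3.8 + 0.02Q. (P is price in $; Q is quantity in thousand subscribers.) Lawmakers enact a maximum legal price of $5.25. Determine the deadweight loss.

$19262.09 thousand

Competitive equilibrium: 50.8 − 0.029Q = 3.8 + 0.02Q → Q* = 959.18367, P* = 22.98367.
At the ceiling P = 5.25, quantity supplied = (5.25 − 3.8)/0.02 = 72.5.
Willingness to pay at Q' = 72.5: 50.8 − 0.029·72.5 = 48.6975.
ΔQ = 959.18367 − 72.5 = 886.68367; wedge = 48.6975 − 5.25 = 43.4475.
DWL = ½ × 886.68367 × 43.4475 = $19262.09 thousand.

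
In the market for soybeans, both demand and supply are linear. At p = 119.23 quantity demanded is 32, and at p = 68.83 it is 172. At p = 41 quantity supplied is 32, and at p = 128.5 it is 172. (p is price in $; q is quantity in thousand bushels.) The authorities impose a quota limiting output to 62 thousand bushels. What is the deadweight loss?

Demand slope = (68.83 − 119.23)/(172 − 32) = −0.36, so p = 130.75 − 0.36q.
Supply slope = (128.5 − 41)/(172 − 32) = 0.625, so p = 21 + 0.625q.
Competitive equilibrium: 130.75 − 0.36q = 21 + 0.625q → q* = 111.4213, p* = 90.6383.
At q = 62: demand price = 130.75 − 0.36·62 = 108.43; supply price = 21 + 0.625·62 = 59.75.
Δq = 111.4213 − 62 = 49.4213; wedge = 108.43 − 59.75 = 48.68.
Welfare loss = ½ × 49.4213 × 48.68 = $1202.91 thousand.

$1202.91 thousand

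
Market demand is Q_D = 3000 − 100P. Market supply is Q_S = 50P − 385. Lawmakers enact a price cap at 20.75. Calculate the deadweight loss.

123.76

In inverse form: demand P = 30 − 0.01Q, supply P = 7.7 + 0.02Q.
Competitive equilibrium: 30 − 0.01Q = 7.7 + 0.02Q → Q* = 743.3333, P* = 22.5667.
At the ceiling P = 20.75, quantity supplied = (20.75 − 7.7)/0.02 = 652.5.
Willingness to pay at Q' = 652.5: 30 − 0.01·652.5 = 23.475.
ΔQ = 743.3333 − 652.5 = 90.8333; wedge = 23.475 − 20.75 = 2.725.
The triangle = ½ × 90.8333 × 2.725 = 123.76.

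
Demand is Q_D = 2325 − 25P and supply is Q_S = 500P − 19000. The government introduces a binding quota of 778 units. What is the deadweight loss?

5932.87

In inverse form: demand P = 93 − 0.04Q, supply P = 38 + 0.002Q.
Competitive equilibrium: 93 − 0.04Q = 38 + 0.002Q → Q* = 1309.5238, P* = 40.619.
At Q = 778: demand price = 93 − 0.04·778 = 61.88; supply price = 38 + 0.002·778 = 39.556.
ΔQ = 1309.5238 − 778 = 531.5238; wedge = 61.88 − 39.556 = 22.324.
Deadweight loss = ½ × 531.5238 × 22.324 = 5932.87.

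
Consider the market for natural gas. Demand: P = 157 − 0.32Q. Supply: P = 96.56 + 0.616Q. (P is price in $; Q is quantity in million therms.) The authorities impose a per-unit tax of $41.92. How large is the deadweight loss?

Competitive equilibrium: 157 − 0.32Q = 96.56 + 0.616Q → Q* = 64.5726, P* = 136.3368.
With the tax, the buyer price exceeds the seller price by 41.92: (157 − 0.32Q) − (96.56 + 0.616Q) = 41.92 → Q' = 19.7863.
ΔQ = 64.5726 − 19.7863 = 44.7863; the wedge equals the tax, 41.92.
Welfare loss = ½ × 44.7863 × 41.92 = $938.72 million.

$938.72 million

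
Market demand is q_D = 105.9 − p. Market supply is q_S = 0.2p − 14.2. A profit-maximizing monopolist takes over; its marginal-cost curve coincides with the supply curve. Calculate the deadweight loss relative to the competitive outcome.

In inverse form: demand p = 105.9 − q, supply p = 71 + 5q.
Competitive equilibrium: 105.9 − q = 71 + 5q → q* = 5.8167, p* = 100.0833.
Marginal revenue: MR = 105.9 − 2q. Set MR = MC: 105.9 − 2q = 71 + 5q → q_m = 4.9857.
Price p_m = 105.9 − 1·4.9857 = 100.9143; MC(q_m) = 71 + 5·4.9857 = 95.9285.
Competitive q* = 5.8167, so Δq = 0.831; wedge = 100.9143 − 95.9285 = 4.9858.
DWL = ½ × 0.831 × 4.9858 = 2.07.

2.07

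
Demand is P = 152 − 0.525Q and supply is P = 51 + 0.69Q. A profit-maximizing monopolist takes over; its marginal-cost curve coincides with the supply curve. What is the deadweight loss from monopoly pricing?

Competitive equilibrium: 152 − 0.525Q = 51 + 0.69Q → Q* = 83.1276, P* = 108.358.
Marginal revenue: MR = 152 − 1.05Q. Set MR = MC: 152 − 1.05Q = 51 + 0.69Q → Q_m = 58.046.
Price P_m = 152 − 0.525·58.046 = 121.5259; MC(Q_m) = 51 + 0.69·58.046 = 91.0517.
Competitive Q* = 83.1276, so ΔQ = 25.0816; wedge = 121.5259 − 91.0517 = 30.4742.
The triangle = ½ × 25.0816 × 30.4742 = 382.17.

382.17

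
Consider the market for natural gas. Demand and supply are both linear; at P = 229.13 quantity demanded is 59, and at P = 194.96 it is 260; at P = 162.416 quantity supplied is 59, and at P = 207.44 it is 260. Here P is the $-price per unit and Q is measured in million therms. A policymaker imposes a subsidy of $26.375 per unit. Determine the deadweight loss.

$882.79 million

Demand slope = (194.96 − 229.13)/(260 − 59) = −0.17, so P = 239.16 − 0.17Q.
Supply slope = (207.44 − 162.416)/(260 − 59) = 0.224, so P = 149.2 + 0.224Q.
Competitive equilibrium: 239.16 − 0.17Q = 149.2 + 0.224Q → Q* = 228.3249, P* = 200.3448.
The subsidy lowers effective supply by 26.375: P = 122.825 + 0.224Q.
New quantity: 239.16 − 0.17Q = 122.825 + 0.224Q → Q' = 295.2665.
Overproduction ΔQ = 295.2665 − 228.3249 = 66.9416; wedge = subsidy = 26.375.
The triangle = ½ × 66.9416 × 26.375 = $882.79 million.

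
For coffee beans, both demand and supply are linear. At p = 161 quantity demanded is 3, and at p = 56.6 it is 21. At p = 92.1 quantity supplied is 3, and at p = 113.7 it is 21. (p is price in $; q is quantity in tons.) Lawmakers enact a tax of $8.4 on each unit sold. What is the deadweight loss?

$5.04

Demand slope = (56.6 − 161)/(21 − 3) = −5.8, so p = 178.4 − 5.8q.
Supply slope = (113.7 − 92.1)/(21 − 3) = 1.2, so p = 88.5 + 1.2q.
Competitive equilibrium: 178.4 − 5.8q = 88.5 + 1.2q → q* = 12.8429, p* = 103.9114.
With the tax, the buyer price exceeds the seller price by 8.4: (178.4 − 5.8q) − (88.5 + 1.2q) = 8.4 → q' = 11.6429.
Δq = 12.8429 − 11.6429 = 1.2; the wedge equals the tax, 8.4.
DWL = ½ × 1.2 × 8.4 = $5.04.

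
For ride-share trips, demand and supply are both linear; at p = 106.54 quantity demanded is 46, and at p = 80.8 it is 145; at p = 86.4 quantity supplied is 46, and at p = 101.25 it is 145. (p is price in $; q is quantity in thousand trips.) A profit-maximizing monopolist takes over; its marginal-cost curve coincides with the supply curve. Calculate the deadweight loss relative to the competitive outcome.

Demand slope = (80.8 − 106.54)/(145 − 46) = −0.26, so p = 118.5 − 0.26q.
Supply slope = (101.25 − 86.4)/(145 − 46) = 0.15, so p = 79.5 + 0.15q.
Competitive equilibrium: 118.5 − 0.26q = 79.5 + 0.15q → q* = 95.122, p* = 93.7683.
Marginal revenue: MR = 118.5 − 0.52q. Set MR = MC: 118.5 − 0.52q = 79.5 + 0.15q → q_m = 58.209.
Price p_m = 118.5 − 0.26·58.209 = 103.3657; MC(q_m) = 79.5 + 0.15·58.209 = 88.2314.
Competitive q* = 95.122, so Δq = 36.913; wedge = 103.3657 − 88.2314 = 15.1343.
DWL = ½ × 36.913 × 15.1343 = $279.33 thousand.

$279.33 thousand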